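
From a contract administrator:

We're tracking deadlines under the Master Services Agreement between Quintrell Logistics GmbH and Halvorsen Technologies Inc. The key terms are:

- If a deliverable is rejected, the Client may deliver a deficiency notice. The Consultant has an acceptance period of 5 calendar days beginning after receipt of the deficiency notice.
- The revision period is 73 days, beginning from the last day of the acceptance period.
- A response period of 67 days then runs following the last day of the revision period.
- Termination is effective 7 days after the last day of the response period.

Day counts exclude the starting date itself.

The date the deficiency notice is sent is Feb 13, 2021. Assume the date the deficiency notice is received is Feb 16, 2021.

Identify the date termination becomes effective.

Jul 18, 2021

The last day of the acceptance period: 5 calendar days after Feb 16, 2021 is Feb 21, 2021.
Adding 73 calendar days to Feb 21, 2021 gives May 5, 2021, which is the last day of the revision period.
The last day of the response period: May 5, 2021 + 67 days = Jul 11, 2021.
The date termination becomes effective: Jul 11, 2021 + 7 days = Jul 18, 2021.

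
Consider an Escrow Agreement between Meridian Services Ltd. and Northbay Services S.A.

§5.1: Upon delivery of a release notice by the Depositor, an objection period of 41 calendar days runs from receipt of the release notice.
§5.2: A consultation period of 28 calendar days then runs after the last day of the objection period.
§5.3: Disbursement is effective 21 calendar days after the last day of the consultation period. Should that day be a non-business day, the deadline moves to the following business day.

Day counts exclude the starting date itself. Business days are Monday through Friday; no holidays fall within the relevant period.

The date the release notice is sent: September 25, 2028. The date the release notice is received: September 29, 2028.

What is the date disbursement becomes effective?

Adding 41 calendar days to September 29, 2028 gives November 9, 2028, which is the last day of the objection period.
The last day of the consultation period: November 9, 2028 + 28 days = December 7, 2028.
The date disbursement becomes effective: 21 calendar days after December 7, 2028 is December 28, 2028. December 28, 2028 is a Thursday, so no roll-forward applies.

December 28, 2028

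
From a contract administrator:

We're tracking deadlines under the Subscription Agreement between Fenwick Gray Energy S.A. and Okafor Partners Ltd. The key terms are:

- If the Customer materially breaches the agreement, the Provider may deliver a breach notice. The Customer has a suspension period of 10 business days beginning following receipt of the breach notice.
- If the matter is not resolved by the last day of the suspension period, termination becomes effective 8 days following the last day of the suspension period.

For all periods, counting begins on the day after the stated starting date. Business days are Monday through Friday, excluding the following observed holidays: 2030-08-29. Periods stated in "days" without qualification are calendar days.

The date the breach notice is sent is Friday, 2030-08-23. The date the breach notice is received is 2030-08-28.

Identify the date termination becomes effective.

From Wednesday, 2030-08-28, 10 business days (Aug 30, Sep 2, Sep 3, Sep 4, Sep 5, Sep 6, Sep 9, Sep 10, Sep 11, Sep 12, skipping weekends and the listed holiday on Aug 29) brings us to Thursday, 2030-09-12, which is the last day of the suspension period.
The date termination becomes effective: 8 calendar days after 2030-09-12 is 2030-09-20.

2030-09-20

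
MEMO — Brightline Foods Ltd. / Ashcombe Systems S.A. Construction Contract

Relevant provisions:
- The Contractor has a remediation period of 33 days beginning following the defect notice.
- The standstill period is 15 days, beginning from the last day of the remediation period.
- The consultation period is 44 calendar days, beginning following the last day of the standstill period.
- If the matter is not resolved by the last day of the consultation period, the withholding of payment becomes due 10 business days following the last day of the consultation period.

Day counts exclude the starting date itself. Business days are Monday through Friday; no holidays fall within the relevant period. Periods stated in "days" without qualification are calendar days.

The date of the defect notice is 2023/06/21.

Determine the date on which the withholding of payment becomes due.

2023/10/05

The last day of the remediation period: 33 calendar days after 2023/06/21 is 2023/07/24.
Adding 15 calendar days to 2023/07/24 gives 2023/08/08, which is the last day of the standstill period.
The last day of the consultation period: 44 calendar days after 2023/08/08 is 2023/09/21.
The date on which the withholding of payment becomes due: counting 10 business days from Thursday, 2023/09/21 (Sep 22, Sep 25, Sep 26, Sep 27, Sep 28, Sep 29, Oct 2, Oct 3, Oct 4, Oct 5, skipping weekends) reaches Thursday, 2023/10/05.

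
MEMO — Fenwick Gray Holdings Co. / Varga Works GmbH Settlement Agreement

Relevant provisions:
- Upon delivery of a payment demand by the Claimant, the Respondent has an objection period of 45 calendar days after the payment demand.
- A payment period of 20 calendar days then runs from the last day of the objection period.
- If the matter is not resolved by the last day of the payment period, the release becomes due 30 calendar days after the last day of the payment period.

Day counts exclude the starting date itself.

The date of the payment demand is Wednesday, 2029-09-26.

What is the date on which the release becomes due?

2029-12-30

The last day of the objection period: 2029-09-26 + 45 days = 2029-11-10.
The last day of the payment period: 20 calendar days after 2029-11-10 is 2029-11-30.
The date on which the release becomes due: 30 calendar days after 2029-11-30 is 2029-12-30.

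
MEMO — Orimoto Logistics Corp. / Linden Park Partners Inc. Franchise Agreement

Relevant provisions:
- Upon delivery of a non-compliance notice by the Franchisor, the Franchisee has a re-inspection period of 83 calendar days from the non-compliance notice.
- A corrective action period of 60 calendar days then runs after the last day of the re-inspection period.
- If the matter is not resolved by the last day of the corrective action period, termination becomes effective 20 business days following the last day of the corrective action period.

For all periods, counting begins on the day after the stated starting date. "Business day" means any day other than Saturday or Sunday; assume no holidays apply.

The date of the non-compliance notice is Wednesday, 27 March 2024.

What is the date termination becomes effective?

The last day of the re-inspection period: 27 March 2024 + 83 days = 18 June 2024.
Adding 60 calendar days to 18 June 2024 gives 17 August 2024, which is the last day of the corrective action period.
The date termination becomes effective: counting 20 business days from Saturday, 17 August 2024 (Aug 19, Aug 20, Aug 21, Aug 22, …, Sep 11, Sep 12, Sep 13, skipping weekends) reaches Friday, 13 September 2024.

13 September 2024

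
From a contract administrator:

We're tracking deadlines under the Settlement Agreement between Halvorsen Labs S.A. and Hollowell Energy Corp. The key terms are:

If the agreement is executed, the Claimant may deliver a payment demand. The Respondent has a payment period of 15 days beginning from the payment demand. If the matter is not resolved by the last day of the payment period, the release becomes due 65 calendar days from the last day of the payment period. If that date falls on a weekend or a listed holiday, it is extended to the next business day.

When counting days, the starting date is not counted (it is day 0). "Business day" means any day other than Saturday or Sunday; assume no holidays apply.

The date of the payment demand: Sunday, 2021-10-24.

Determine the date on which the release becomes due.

2022-01-12

The last day of the payment period: 2021-10-24 + 15 days = 2021-11-08.
The date on which the release becomes due: 2021-11-08 + 65 days = 2022-01-12. 2022-01-12 is a Wednesday, so no roll-forward applies.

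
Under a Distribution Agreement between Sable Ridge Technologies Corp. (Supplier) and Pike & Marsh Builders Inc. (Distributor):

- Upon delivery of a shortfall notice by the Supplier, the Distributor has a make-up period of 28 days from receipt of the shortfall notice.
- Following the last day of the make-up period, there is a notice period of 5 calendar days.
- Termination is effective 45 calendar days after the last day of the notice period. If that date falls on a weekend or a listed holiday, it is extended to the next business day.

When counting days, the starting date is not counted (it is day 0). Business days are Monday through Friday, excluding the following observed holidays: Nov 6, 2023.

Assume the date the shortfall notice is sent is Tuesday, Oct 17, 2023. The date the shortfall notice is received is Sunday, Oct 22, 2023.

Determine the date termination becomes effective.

The last day of the make-up period: Oct 22, 2023 + 28 days = Nov 19, 2023.
Adding 5 calendar days to Nov 19, 2023 gives Nov 24, 2023, which is the last day of the notice period.
The date termination becomes effective: 45 calendar days after Nov 24, 2023 is Jan 8, 2024. Jan 8, 2024 is a Monday and is not a listed holiday, so no roll-forward applies.

Jan 8, 2024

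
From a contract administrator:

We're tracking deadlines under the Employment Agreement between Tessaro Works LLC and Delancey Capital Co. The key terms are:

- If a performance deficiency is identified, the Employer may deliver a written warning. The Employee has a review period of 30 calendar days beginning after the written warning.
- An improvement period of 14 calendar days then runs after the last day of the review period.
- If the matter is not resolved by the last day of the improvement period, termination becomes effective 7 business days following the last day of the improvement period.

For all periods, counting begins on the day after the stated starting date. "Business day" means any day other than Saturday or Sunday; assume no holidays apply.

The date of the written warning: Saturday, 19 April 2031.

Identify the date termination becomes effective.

11 June 2031

The last day of the review period: 30 calendar days after 19 April 2031 is 19 May 2031.
Adding 14 calendar days to 19 May 2031 gives 2 June 2031, which is the last day of the improvement period.
The date termination becomes effective: counting 7 business days from Monday, 2 June 2031 (Jun 3, Jun 4, Jun 5, Jun 6, Jun 9, Jun 10, Jun 11, skipping weekends) reaches Wednesday, 11 June 2031.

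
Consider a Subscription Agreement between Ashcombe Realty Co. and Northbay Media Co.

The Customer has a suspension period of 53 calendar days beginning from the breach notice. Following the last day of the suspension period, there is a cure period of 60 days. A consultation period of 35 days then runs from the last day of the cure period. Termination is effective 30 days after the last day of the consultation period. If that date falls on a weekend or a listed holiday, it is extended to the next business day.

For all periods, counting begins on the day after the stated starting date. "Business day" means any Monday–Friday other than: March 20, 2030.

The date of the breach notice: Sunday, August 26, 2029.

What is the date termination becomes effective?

The last day of the suspension period: 53 calendar days after August 26, 2029 is October 18, 2029.
Adding 60 calendar days to October 18, 2029 gives December 17, 2029, which is the last day of the cure period.
The last day of the consultation period: 35 calendar days after December 17, 2029 is January 21, 2030.
Adding 30 calendar days to January 21, 2030 gives February 20, 2030, which is the date termination becomes effective. February 20, 2030 is a Wednesday and is not a listed holiday, so no roll-forward applies.

February 20, 2030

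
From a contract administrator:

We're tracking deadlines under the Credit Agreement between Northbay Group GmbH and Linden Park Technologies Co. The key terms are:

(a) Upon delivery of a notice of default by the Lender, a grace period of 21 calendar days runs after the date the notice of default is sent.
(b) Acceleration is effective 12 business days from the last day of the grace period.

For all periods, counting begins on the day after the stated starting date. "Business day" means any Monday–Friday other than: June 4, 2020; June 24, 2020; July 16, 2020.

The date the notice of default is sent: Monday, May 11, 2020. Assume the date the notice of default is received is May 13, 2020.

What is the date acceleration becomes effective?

June 18, 2020

The last day of the grace period: 21 calendar days after May 11, 2020 is June 1, 2020.
The date acceleration becomes effective: 12 business days after Monday, June 1, 2020, skipping weekends and the listed holiday on Jun 4 — Jun 2, Jun 3, Jun 5, Jun 8, …, Jun 16, Jun 17, Jun 18 — lands on Thursday, June 18, 2020.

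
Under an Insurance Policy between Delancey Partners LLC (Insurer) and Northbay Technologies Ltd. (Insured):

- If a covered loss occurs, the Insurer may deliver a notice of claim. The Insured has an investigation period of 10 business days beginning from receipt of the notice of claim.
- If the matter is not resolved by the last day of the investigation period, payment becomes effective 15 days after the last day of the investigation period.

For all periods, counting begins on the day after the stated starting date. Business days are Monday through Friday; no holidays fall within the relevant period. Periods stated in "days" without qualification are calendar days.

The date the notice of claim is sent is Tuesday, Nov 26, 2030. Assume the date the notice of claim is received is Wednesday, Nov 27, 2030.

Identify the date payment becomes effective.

The last day of the investigation period: counting 10 business days from Wednesday, Nov 27, 2030 (Nov 28, Nov 29, Dec 2, Dec 3, Dec 4, Dec 5, Dec 6, Dec 9, Dec 10, Dec 11, skipping weekends) reaches Wednesday, Dec 11, 2030.
Adding 15 calendar days to Dec 11, 2030 gives Dec 26, 2030, which is the date payment becomes effective.

Dec 26, 2030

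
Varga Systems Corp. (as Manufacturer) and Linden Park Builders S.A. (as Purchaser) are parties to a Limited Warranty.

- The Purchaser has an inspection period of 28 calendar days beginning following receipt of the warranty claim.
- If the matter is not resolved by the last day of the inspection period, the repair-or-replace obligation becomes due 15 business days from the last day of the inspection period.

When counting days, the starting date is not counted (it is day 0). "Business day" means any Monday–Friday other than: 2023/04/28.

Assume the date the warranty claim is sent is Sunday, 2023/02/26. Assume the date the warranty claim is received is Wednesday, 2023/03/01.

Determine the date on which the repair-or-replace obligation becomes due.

Adding 28 calendar days to 2023/03/01 gives 2023/03/29, which is the last day of the inspection period.
From Wednesday, 2023/03/29, 15 business days (Mar 30, Mar 31, Apr 3, Apr 4, …, Apr 17, Apr 18, Apr 19, skipping weekends) brings us to Wednesday, 2023/04/19, which is the date on which the repair-or-replace obligation becomes due.

2023/04/19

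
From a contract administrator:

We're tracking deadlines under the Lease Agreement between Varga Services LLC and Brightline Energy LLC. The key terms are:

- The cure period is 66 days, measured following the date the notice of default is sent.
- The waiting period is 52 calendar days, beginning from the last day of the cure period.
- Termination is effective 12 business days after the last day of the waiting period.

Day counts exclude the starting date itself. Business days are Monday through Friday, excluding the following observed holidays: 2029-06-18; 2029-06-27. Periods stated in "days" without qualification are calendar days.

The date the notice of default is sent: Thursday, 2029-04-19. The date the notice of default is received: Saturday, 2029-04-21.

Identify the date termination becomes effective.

Adding 66 calendar days to 2029-04-19 gives 2029-06-24, which is the last day of the cure period.
The last day of the waiting period: 52 calendar days after 2029-06-24 is 2029-08-15.
From Wednesday, 2029-08-15, 12 business days (Aug 16, Aug 17, Aug 20, Aug 21, …, Aug 29, Aug 30, Aug 31, skipping weekends) brings us to Friday, 2029-08-31, which is the date termination becomes effective.

2029-08-31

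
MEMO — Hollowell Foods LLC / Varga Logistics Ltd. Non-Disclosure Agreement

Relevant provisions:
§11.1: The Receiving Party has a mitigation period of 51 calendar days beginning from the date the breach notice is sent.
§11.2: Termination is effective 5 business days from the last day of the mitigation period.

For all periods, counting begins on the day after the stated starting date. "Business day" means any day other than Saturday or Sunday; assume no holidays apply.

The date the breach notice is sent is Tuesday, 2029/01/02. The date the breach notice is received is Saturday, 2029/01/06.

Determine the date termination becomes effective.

2029/03/01

Adding 51 calendar days to 2029/01/02 gives 2029/02/22, which is the last day of the mitigation period.
From Thursday, 2029/02/22, 5 business days (Feb 23, Feb 26, Feb 27, Feb 28, Mar 1, skipping weekends) brings us to Thursday, 2029/03/01, which is the date termination becomes effective.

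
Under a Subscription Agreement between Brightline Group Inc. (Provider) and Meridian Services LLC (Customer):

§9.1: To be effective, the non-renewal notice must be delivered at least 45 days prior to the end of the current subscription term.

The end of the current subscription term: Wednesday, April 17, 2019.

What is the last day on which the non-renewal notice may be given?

Counting back 45 calendar days from April 17, 2019 gives March 3, 2019.

March 3, 2019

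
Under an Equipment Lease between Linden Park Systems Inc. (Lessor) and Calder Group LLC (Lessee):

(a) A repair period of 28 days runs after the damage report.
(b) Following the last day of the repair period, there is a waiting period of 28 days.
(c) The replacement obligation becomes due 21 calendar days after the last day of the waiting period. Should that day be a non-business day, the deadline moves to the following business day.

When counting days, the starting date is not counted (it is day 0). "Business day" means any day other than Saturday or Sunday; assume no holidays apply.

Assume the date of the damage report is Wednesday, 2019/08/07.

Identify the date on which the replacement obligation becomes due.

2019/10/23

The last day of the repair period: 28 calendar days after 2019/08/07 is 2019/09/04.
The last day of the waiting period: 2019/09/04 + 28 days = 2019/10/02.
The date on which the replacement obligation becomes due: 21 calendar days after 2019/10/02 is 2019/10/23. 2019/10/23 is a Wednesday, so no roll-forward applies.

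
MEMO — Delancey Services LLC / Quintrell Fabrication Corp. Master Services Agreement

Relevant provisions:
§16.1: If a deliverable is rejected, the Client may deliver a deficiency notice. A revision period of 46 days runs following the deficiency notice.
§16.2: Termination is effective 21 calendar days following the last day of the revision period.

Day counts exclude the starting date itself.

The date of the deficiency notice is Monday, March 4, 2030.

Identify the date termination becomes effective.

The last day of the revision period: 46 calendar days after March 4, 2030 is April 19, 2030.
The date termination becomes effective: 21 calendar days after April 19, 2030 is May 10, 2030.

May 10, 2030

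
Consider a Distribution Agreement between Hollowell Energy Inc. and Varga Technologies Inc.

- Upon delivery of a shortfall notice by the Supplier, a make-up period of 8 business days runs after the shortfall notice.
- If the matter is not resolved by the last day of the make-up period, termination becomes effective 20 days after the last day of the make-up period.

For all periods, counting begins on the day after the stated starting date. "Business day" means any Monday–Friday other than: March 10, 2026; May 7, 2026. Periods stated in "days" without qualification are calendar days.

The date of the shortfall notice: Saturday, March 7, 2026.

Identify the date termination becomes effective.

April 8, 2026

From Saturday, March 7, 2026, 8 business days (Mar 9, Mar 11, Mar 12, Mar 13, Mar 16, Mar 17, Mar 18, Mar 19, skipping weekends and the listed holiday on Mar 10) brings us to Thursday, March 19, 2026, which is the last day of the make-up period.
The date termination becomes effective: March 19, 2026 + 20 days = April 8, 2026.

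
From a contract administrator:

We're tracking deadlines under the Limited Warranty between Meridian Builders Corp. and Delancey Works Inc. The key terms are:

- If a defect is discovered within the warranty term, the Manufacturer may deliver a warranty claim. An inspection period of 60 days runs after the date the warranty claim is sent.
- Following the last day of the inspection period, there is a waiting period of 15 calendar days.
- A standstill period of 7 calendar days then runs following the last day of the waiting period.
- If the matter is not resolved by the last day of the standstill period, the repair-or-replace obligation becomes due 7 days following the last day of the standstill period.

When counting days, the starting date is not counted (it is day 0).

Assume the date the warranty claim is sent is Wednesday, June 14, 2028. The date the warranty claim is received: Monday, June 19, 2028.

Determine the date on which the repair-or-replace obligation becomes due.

Adding 60 calendar days to June 14, 2028 gives August 13, 2028, which is the last day of the inspection period.
The last day of the waiting period: August 13, 2028 + 15 days = August 28, 2028.
Adding 7 calendar days to August 28, 2028 gives September 4, 2028, which is the last day of the standstill period.
Adding 7 calendar days to September 4, 2028 gives September 11, 2028, which is the date on which the repair-or-replace obligation becomes due.

September 11, 2028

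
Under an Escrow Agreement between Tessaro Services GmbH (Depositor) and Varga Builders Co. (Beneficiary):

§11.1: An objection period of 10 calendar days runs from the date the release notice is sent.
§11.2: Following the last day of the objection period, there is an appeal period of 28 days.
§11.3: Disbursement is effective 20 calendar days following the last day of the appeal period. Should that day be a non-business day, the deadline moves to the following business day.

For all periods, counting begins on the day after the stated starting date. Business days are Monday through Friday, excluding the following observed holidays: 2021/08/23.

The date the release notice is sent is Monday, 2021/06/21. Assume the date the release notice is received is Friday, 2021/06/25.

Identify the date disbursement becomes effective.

The last day of the objection period: 2021/06/21 + 10 days = 2021/07/01.
Adding 28 calendar days to 2021/07/01 gives 2021/07/29, which is the last day of the appeal period.
The date disbursement becomes effective: 20 calendar days after 2021/07/29 is 2021/08/18. 2021/08/18 is a Wednesday and is not a listed holiday, so no roll-forward applies.

2021/08/18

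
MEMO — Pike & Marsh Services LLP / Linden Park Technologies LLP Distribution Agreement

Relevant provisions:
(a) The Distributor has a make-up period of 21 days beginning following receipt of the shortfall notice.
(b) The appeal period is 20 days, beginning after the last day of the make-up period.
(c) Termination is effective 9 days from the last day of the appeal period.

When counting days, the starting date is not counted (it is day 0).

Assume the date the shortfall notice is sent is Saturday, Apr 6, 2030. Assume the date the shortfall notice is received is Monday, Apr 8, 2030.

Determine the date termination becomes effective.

The last day of the make-up period: 21 calendar days after Apr 8, 2030 is Apr 29, 2030.
The last day of the appeal period: 20 calendar days after Apr 29, 2030 is May 19, 2030.
The date termination becomes effective: May 19, 2030 + 9 days = May 28, 2030.

May 28, 2030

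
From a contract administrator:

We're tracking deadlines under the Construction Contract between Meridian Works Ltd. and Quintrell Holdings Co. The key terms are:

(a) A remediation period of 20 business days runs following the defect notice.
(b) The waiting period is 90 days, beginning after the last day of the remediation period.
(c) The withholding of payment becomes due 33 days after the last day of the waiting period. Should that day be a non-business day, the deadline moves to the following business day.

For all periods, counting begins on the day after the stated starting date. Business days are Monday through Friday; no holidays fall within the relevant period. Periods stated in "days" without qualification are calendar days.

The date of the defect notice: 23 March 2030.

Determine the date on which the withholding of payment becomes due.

20 August 2030

The last day of the remediation period: 20 business days after Saturday, 23 March 2030, skipping weekends — Mar 25, Mar 26, Mar 27, Mar 28, …, Apr 17, Apr 18, Apr 19 — lands on Friday, 19 April 2030.
Adding 90 calendar days to 19 April 2030 gives 18 July 2030, which is the last day of the waiting period.
The date on which the withholding of payment becomes due: 18 July 2030 + 33 days = 20 August 2030. 20 August 2030 is a Tuesday, so no roll-forward applies.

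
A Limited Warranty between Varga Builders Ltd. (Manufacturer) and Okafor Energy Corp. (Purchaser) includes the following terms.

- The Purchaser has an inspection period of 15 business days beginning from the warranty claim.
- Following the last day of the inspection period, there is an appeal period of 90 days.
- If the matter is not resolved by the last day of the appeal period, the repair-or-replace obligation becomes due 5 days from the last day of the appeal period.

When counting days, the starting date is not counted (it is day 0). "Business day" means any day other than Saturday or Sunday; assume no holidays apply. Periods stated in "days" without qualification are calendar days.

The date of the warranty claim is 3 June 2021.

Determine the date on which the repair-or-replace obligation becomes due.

The last day of the inspection period: 15 business days after Thursday, 3 June 2021, skipping weekends — Jun 4, Jun 7, Jun 8, Jun 9, …, Jun 22, Jun 23, Jun 24 — lands on Thursday, 24 June 2021.
The last day of the appeal period: 24 June 2021 + 90 days = 22 September 2021.
The date on which the repair-or-replace obligation becomes due: 5 calendar days after 22 September 2021 is 27 September 2021.

27 September 2021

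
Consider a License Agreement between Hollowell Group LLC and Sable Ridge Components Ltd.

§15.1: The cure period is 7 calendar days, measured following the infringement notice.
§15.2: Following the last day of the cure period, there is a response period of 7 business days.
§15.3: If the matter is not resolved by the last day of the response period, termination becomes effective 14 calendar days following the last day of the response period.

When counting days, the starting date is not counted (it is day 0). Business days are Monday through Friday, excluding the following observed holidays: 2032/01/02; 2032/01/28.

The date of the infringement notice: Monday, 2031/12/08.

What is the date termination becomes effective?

2032/01/07

The last day of the cure period: 7 calendar days after 2031/12/08 is 2031/12/15.
The last day of the response period: counting 7 business days from Monday, 2031/12/15 (Dec 16, Dec 17, Dec 18, Dec 19, Dec 22, Dec 23, Dec 24, skipping weekends) reaches Wednesday, 2031/12/24.
Adding 14 calendar days to 2031/12/24 gives 2032/01/07, which is the date termination becomes effective.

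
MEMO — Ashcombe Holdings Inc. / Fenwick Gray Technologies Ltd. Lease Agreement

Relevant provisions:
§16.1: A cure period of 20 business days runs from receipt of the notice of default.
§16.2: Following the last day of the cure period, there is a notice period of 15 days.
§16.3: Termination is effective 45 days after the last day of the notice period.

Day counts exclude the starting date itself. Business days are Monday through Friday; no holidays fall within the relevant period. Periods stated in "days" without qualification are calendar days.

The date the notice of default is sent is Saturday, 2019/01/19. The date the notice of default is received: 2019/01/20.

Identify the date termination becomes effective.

From Sunday, 2019/01/20, 20 business days (Jan 21, Jan 22, Jan 23, Jan 24, …, Feb 13, Feb 14, Feb 15, skipping weekends) brings us to Friday, 2019/02/15, which is the last day of the cure period.
The last day of the notice period: 2019/02/15 + 15 days = 2019/03/02.
The date termination becomes effective: 2019/03/02 + 45 days = 2019/04/16.

2019/04/16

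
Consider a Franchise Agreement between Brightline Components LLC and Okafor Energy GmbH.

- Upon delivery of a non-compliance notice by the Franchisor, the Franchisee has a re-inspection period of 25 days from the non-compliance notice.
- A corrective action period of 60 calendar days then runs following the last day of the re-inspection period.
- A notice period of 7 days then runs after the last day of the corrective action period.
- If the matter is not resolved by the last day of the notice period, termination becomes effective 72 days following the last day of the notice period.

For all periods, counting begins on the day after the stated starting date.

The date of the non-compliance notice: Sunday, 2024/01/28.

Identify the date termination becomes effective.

2024/07/10

The last day of the re-inspection period: 2024/01/28 + 25 days = 2024/02/22.
The last day of the corrective action period: 2024/02/22 + 60 days = 2024/04/22.
The last day of the notice period: 2024/04/22 + 7 days = 2024/04/29.
The date termination becomes effective: 72 calendar days after 2024/04/29 is 2024/07/10.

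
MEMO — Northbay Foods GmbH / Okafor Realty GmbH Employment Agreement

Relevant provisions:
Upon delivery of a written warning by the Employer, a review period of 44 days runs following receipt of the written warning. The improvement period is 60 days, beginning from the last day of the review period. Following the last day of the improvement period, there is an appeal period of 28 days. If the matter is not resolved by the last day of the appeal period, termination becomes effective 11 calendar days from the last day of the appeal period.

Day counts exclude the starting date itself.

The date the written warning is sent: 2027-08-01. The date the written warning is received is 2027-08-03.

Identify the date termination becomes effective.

The last day of the review period: 2027-08-03 + 44 days = 2027-09-16.
The last day of the improvement period: 2027-09-16 + 60 days = 2027-11-15.
The last day of the appeal period: 2027-11-15 + 28 days = 2027-12-13.
Adding 11 calendar days to 2027-12-13 gives 2027-12-24, which is the date termination becomes effective.

2027-12-24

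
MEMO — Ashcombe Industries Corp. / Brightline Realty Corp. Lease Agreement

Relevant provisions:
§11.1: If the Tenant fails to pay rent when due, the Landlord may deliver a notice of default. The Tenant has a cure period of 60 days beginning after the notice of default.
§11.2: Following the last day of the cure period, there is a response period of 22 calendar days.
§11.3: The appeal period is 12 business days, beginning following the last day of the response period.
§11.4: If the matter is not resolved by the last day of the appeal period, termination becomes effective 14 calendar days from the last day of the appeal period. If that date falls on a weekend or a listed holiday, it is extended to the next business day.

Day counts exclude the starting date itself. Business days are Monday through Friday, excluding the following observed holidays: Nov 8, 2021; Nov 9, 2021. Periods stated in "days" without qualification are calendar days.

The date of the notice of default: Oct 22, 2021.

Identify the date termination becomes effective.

The last day of the cure period: 60 calendar days after Oct 22, 2021 is Dec 21, 2021.
The last day of the response period: Dec 21, 2021 + 22 days = Jan 12, 2022.
From Wednesday, Jan 12, 2022, 12 business days (Jan 13, Jan 14, Jan 17, Jan 18, …, Jan 26, Jan 27, Jan 28, skipping weekends) brings us to Friday, Jan 28, 2022, which is the last day of the appeal period.
The date termination becomes effective: Jan 28, 2022 + 14 days = Feb 11, 2022. Feb 11, 2022 is a Friday and is not a listed holiday, so no roll-forward applies.

Feb 11, 2022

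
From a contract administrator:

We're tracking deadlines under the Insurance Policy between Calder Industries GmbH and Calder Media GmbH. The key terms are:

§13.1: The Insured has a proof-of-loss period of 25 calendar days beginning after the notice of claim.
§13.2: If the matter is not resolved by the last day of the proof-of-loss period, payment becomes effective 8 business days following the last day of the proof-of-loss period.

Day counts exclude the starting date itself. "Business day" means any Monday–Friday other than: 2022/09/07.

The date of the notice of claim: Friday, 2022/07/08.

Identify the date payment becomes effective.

The last day of the proof-of-loss period: 25 calendar days after 2022/07/08 is 2022/08/02.
The date payment becomes effective: 8 business days after Tuesday, 2022/08/02, skipping weekends — Aug 3, Aug 4, Aug 5, Aug 8, Aug 9, Aug 10, Aug 11, Aug 12 — lands on Friday, 2022/08/12.

2022/08/12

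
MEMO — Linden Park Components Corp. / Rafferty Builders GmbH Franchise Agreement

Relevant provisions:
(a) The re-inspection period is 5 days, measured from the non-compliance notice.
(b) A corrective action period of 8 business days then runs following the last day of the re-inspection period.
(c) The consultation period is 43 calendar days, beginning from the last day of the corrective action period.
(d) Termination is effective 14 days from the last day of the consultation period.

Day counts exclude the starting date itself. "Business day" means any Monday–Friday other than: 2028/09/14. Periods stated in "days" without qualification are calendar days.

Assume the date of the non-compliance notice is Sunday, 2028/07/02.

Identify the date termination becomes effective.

The last day of the re-inspection period: 2028/07/02 + 5 days = 2028/07/07.
From Friday, 2028/07/07, 8 business days (Jul 10, Jul 11, Jul 12, Jul 13, Jul 14, Jul 17, Jul 18, Jul 19, skipping weekends) brings us to Wednesday, 2028/07/19, which is the last day of the corrective action period.
Adding 43 calendar days to 2028/07/19 gives 2028/08/31, which is the last day of the consultation period.
Adding 14 calendar days to 2028/08/31 gives 2028/09/14, which is the date termination becomes effective.

2028/09/14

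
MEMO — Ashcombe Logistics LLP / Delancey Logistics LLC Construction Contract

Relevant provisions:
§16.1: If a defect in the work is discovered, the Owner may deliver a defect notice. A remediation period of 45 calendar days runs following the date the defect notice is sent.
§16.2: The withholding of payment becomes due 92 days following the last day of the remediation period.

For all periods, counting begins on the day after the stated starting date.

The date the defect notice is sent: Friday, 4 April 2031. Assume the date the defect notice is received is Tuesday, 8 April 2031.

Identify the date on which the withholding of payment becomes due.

19 August 2031

The last day of the remediation period: 4 April 2031 + 45 days = 19 May 2031.
The date on which the withholding of payment becomes due: 19 May 2031 + 92 days = 19 August 2031.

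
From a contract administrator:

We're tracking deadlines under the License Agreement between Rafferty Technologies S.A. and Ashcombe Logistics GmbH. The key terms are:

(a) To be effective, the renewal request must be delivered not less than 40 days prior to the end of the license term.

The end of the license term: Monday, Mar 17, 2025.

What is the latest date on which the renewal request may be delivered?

Mar 17, 2025 minus 40 days is Feb 5, 2025.

Feb 5, 2025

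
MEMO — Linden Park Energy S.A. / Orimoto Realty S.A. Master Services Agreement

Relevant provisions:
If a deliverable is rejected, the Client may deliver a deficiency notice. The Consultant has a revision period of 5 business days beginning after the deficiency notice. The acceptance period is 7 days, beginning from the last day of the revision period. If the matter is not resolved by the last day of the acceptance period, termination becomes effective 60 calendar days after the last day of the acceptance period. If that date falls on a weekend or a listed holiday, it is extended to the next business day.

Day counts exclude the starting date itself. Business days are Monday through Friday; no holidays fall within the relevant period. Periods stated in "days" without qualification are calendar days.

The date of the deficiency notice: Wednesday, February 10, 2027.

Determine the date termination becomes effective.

The last day of the revision period: counting 5 business days from Wednesday, February 10, 2027 (Feb 11, Feb 12, Feb 15, Feb 16, Feb 17, skipping weekends) reaches Wednesday, February 17, 2027.
The last day of the acceptance period: 7 calendar days after February 17, 2027 is February 24, 2027.
The date termination becomes effective: 60 calendar days after February 24, 2027 is April 25, 2027. That falls on a Sunday, so it rolls to the next business day, Monday, April 26, 2027.

April 26, 2027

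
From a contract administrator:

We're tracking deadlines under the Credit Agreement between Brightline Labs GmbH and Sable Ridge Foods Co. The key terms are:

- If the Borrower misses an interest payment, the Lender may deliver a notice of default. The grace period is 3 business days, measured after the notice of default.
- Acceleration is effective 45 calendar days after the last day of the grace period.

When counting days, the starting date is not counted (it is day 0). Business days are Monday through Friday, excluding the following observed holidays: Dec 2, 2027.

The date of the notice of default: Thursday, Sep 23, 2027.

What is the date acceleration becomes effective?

Nov 12, 2027

The last day of the grace period: 3 business days after Thursday, Sep 23, 2027, skipping weekends — Sep 24, Sep 27, Sep 28 — lands on Tuesday, Sep 28, 2027.
The date acceleration becomes effective: 45 calendar days after Sep 28, 2027 is Nov 12, 2027.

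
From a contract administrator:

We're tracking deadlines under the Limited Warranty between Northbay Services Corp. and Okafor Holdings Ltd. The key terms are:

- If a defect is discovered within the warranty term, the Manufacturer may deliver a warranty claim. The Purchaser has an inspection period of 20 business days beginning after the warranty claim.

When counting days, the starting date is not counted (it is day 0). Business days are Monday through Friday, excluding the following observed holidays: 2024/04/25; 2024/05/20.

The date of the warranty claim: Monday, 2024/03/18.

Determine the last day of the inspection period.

From Monday, 2024/03/18, 20 business days (Mar 19, Mar 20, Mar 21, Mar 22, …, Apr 11, Apr 12, Apr 15, skipping weekends) brings us to Monday, 2024/04/15, which is the last day of the inspection period.

2024/04/15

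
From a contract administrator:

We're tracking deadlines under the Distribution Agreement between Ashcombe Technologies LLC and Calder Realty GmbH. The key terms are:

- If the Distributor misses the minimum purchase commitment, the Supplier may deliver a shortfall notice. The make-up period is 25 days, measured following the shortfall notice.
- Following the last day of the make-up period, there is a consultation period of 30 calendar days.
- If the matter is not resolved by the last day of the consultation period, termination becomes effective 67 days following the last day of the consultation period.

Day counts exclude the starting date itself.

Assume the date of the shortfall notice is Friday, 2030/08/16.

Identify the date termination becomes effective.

The last day of the make-up period: 2030/08/16 + 25 days = 2030/09/10.
Adding 30 calendar days to 2030/09/10 gives 2030/10/10, which is the last day of the consultation period.
The date termination becomes effective: 2030/10/10 + 67 days = 2030/12/16.

2030/12/16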